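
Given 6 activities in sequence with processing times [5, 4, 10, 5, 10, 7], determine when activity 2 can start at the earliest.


Activity 2 starts after activities 1 through 1 complete.
Predecessor durations: [5]
ES = 5 = 5

5


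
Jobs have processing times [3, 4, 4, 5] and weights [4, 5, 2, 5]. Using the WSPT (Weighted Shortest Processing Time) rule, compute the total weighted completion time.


Compute p/w ratios and sort ascending (WSPT): [(3, 4), (4, 5), (5, 5), (4, 2)]
Compute weighted completion times:
  Job (p=3,w=4): C=3, w*C=4*3=12
  Job (p=4,w=5): C=7, w*C=5*7=35
  Job (p=5,w=5): C=12, w*C=5*12=60
  Job (p=4,w=2): C=16, w*C=2*16=32
Total weighted completion time = 139

139


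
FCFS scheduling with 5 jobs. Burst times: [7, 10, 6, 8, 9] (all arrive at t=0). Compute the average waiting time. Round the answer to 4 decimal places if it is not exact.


FCFS order (as given): [7, 10, 6, 8, 9]
Waiting times:
  Job 1: wait = 0
  Job 2: wait = 7
  Job 3: wait = 17
  Job 4: wait = 23
  Job 5: wait = 31
Sum of waiting times = 78
Average waiting time = 78/5 = 15.6

15.6


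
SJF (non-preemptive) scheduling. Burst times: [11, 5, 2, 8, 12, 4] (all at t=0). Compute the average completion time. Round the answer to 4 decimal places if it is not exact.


SJF order (ascending): [2, 4, 5, 8, 11, 12]
Completion times:
  Job 1: burst=2, C=2
  Job 2: burst=4, C=6
  Job 3: burst=5, C=11
  Job 4: burst=8, C=19
  Job 5: burst=11, C=30
  Job 6: burst=12, C=42
Average completion = 110/6 = 18.3333

18.3333


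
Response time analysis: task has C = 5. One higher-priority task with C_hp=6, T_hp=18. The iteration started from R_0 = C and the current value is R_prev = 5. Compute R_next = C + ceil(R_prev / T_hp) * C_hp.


R_next = C + ceil(R_prev / T_hp) * C_hp
ceil(5 / 18) = ceil(0.2778) = 1
Interference = 1 * 6 = 6
R_next = 5 + 6 = 11

11


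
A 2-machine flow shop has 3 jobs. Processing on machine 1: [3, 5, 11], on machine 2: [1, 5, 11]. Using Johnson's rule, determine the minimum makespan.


Apply Johnson's rule:
  Group 1 (a <= b): [(2, 5, 5), (3, 11, 11)]
  Group 2 (a > b): [(1, 3, 1)]
Optimal job order: [2, 3, 1]
Schedule:
  Job 2: M1 done at 5, M2 done at 10
  Job 3: M1 done at 16, M2 done at 27
  Job 1: M1 done at 19, M2 done at 28
Makespan = 28

28


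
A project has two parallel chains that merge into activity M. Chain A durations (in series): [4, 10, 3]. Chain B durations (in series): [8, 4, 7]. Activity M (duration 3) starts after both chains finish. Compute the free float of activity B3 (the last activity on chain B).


ES(B3) = sum of predecessors on chain B = 12
EF(B3) = ES + duration = 12 + 7 = 19
Successor of B3 is M. ES(M) = max(sum(A), sum(B)) = max(17, 19) = 19
Free float = ES(successor) - EF(current) = 19 - 19 = 0

0


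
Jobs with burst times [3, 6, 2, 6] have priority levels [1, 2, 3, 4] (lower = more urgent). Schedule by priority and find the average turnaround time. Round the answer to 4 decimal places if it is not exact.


Sort by priority (ascending = highest first):
Order: [(1, 3), (2, 6), (3, 2), (4, 6)]
Completion times:
  Priority 1, burst=3, C=3
  Priority 2, burst=6, C=9
  Priority 3, burst=2, C=11
  Priority 4, burst=6, C=17
Average turnaround = 40/4 = 10.0

10.0


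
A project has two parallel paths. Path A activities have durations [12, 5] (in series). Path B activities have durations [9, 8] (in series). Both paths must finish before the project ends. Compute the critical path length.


Path A total = 12 + 5 = 17
Path B total = 9 + 8 = 17
Critical path = longest path = max(17, 17) = 17

17


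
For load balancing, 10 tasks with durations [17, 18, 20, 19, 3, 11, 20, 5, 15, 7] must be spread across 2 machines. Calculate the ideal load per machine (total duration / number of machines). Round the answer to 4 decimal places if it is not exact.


Total processing time = 17 + 18 + 20 + 19 + 3 + 11 + 20 + 5 + 15 + 7 = 135
Number of machines = 2
Ideal balanced load = 135 / 2 = 67.5

67.5


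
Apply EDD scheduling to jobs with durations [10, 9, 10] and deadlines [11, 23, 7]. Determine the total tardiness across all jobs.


Sort by due date (EDD order): [(10, 7), (10, 11), (9, 23)]
Compute completion times and tardiness:
  Job 1: p=10, d=7, C=10, tardiness=max(0,10-7)=3
  Job 2: p=10, d=11, C=20, tardiness=max(0,20-11)=9
  Job 3: p=9, d=23, C=29, tardiness=max(0,29-23)=6
Total tardiness = 18

18


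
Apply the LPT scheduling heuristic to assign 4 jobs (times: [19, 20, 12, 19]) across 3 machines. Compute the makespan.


Sort jobs in decreasing order (LPT): [20, 19, 19, 12]
Assign each job to the least loaded machine:
  Machine 1: jobs [20], load = 20
  Machine 2: jobs [19, 12], load = 31
  Machine 3: jobs [19], load = 19
Makespan = max load = 31

31


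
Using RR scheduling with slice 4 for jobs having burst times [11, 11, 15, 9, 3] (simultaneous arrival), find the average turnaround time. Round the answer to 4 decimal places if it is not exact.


Time quantum = 4
Execution trace:
  J1 runs 4 units, time = 4
  J2 runs 4 units, time = 8
  J3 runs 4 units, time = 12
  J4 runs 4 units, time = 16
  J5 runs 3 units, time = 19
  J1 runs 4 units, time = 23
  J2 runs 4 units, time = 27
  J3 runs 4 units, time = 31
  J4 runs 4 units, time = 35
  J1 runs 3 units, time = 38
  J2 runs 3 units, time = 41
  J3 runs 4 units, time = 45
  J4 runs 1 units, time = 46
  J3 runs 3 units, time = 49
Finish times: [38, 41, 49, 46, 19]
Average turnaround = 193/5 = 38.6

38.6


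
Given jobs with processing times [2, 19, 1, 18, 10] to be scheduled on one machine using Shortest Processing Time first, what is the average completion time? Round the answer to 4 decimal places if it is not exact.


Sort jobs by processing time (SPT order): [1, 2, 10, 18, 19]
Compute completion times sequentially:
  Job 1: processing = 1, completes at 1
  Job 2: processing = 2, completes at 3
  Job 3: processing = 10, completes at 13
  Job 4: processing = 18, completes at 31
  Job 5: processing = 19, completes at 50
Sum of completion times = 98
Average completion time = 98/5 = 19.6

19.6


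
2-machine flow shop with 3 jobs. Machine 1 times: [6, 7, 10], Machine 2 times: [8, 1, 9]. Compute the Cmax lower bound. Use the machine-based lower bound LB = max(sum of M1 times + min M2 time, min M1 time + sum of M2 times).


LB1 = sum(M1 times) + min(M2 times) = 23 + 1 = 24
LB2 = min(M1 times) + sum(M2 times) = 6 + 18 = 24
Lower bound = max(LB1, LB2) = max(24, 24) = 24

24


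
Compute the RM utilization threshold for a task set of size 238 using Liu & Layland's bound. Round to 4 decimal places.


Compute 2^(1/238) = 1.0029166282
Subtract 1: 1.0029166282 - 1 = 0.0029166282
Multiply by n: 238 * 0.0029166282 = 0.6941575116
Round to 4 dp: 0.6942

0.6942


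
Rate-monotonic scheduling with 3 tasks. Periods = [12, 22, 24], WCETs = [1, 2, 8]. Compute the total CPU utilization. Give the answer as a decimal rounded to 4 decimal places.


Compute individual utilizations (exact fractions):
  Task 1: C/T = 1/12 (approx. 0.0833)
  Task 2: C/T = 2/22 = 1/11 (approx. 0.0909)
  Task 3: C/T = 8/24 = 1/3 (approx. 0.3333)
Total utilization U = 1/12 + 1/11 + 1/3 = 67/132
Rounded to 4 decimal places: U = 0.5076
RM (Liu & Layland) bound for 3 tasks = 0.779763; compare with U = 67/132 (approx. 0.507576)
U <= bound, so schedulable by RM sufficient condition.

0.5076


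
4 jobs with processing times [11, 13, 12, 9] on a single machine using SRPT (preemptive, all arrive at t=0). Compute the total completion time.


Since all jobs arrive at t=0, SRPT equals SPT ordering.
SPT order: [9, 11, 12, 13]
Completion times:
  Job 1: p=9, C=9
  Job 2: p=11, C=20
  Job 3: p=12, C=32
  Job 4: p=13, C=45
Total completion time = 9 + 20 + 32 + 45 = 106

106


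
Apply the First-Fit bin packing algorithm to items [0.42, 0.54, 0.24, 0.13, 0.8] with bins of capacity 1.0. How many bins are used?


Place items sequentially using First-Fit:
  Item 0.42 -> new Bin 1
  Item 0.54 -> Bin 1 (now 0.96)
  Item 0.24 -> new Bin 2
  Item 0.13 -> Bin 2 (now 0.37)
  Item 0.8 -> new Bin 3
Total bins used = 3

3


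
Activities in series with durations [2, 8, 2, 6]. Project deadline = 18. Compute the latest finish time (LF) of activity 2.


LF(activity 2) = deadline - sum of successor durations
Successors: activities 3 through 4 with durations [2, 6]
Sum of successor durations = 8
LF = 18 - 8 = 10

10


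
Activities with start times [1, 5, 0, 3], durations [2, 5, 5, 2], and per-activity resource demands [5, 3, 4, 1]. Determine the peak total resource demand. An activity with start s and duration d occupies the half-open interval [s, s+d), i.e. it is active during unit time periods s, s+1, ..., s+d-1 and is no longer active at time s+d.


Each activity i is active on [start_i, start_i + duration_i).
Compute total resource usage per time slot:
  t=0: active resources = [4], total = 4
  t=1: active resources = [5, 4], total = 9
  t=2: active resources = [5, 4], total = 9
  t=3: active resources = [4, 1], total = 5
  t=4: active resources = [4, 1], total = 5
  t=5: active resources = [3], total = 3
  t=6: active resources = [3], total = 3
  t=7: active resources = [3], total = 3
  t=8: active resources = [3], total = 3
  t=9: active resources = [3], total = 3
Peak resource demand = 9

9


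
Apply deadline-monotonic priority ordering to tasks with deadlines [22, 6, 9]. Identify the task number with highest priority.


Sort tasks by relative deadline (ascending):
  Task 2: deadline = 6
  Task 3: deadline = 9
  Task 1: deadline = 22
Priority order (highest first): [2, 3, 1]
Highest priority task = 2

2


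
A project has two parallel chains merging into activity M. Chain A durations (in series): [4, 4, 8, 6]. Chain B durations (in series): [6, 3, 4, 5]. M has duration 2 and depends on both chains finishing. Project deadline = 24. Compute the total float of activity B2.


Forward pass: ES(B2) = sum of predecessors on chain B = 6
EF = ES + duration = 6 + 3 = 9
Backward pass: LF(M) = deadline = 24; LS(M) = 24 - 2 = 22
LF(B2) = LS(M) - sum(successors on chain B) = 22 - 9 = 13
LS = LF - duration = 13 - 3 = 10
Total float = LS - ES = 10 - 6 = 4

4


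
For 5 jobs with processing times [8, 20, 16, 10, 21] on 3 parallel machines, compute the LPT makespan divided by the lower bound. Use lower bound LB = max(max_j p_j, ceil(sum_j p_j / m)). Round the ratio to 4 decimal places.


LPT order: [21, 20, 16, 10, 8]
Machine loads after assignment: [21, 28, 26]
LPT makespan = 28
Lower bound = max(max_job, ceil(total/3)) = max(21, 25) = 25
Ratio = 28 / 25 = 1.12

1.12


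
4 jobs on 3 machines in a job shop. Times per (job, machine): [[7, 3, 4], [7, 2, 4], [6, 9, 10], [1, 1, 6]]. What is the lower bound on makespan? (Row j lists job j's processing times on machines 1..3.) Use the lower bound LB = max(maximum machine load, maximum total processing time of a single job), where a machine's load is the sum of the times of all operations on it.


Machine loads:
  Machine 1: 7 + 7 + 6 + 1 = 21
  Machine 2: 3 + 2 + 9 + 1 = 15
  Machine 3: 4 + 4 + 10 + 6 = 24
Max machine load = 24
Job totals:
  Job 1: 14
  Job 2: 13
  Job 3: 25
  Job 4: 8
Max job total = 25
Lower bound = max(24, 25) = 25

25


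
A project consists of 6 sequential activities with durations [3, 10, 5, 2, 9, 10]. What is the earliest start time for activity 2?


Activity 2 starts after activities 1 through 1 complete.
Predecessor durations: [3]
ES = 3 = 3

3


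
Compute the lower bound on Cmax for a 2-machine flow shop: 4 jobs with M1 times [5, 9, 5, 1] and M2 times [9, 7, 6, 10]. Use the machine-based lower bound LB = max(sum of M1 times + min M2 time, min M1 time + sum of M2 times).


LB1 = sum(M1 times) + min(M2 times) = 20 + 6 = 26
LB2 = min(M1 times) + sum(M2 times) = 1 + 32 = 33
Lower bound = max(LB1, LB2) = max(26, 33) = 33

33


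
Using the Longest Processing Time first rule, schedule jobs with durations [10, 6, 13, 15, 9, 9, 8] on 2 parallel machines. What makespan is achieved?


Sort jobs in decreasing order (LPT): [15, 13, 10, 9, 9, 8, 6]
Assign each job to the least loaded machine:
  Machine 1: jobs [15, 9, 8, 6], load = 38
  Machine 2: jobs [13, 10, 9], load = 32
Makespan = max load = 38

38


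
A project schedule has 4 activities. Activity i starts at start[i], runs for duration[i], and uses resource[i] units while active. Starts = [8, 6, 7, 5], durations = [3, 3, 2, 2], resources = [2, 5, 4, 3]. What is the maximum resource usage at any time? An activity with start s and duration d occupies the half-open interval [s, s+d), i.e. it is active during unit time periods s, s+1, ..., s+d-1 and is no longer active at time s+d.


Each activity i is active on [start_i, start_i + duration_i).
Compute total resource usage per time slot:
  t=0: active resources = [], total = 0
  t=1: active resources = [], total = 0
  t=2: active resources = [], total = 0
  t=3: active resources = [], total = 0
  t=4: active resources = [], total = 0
  t=5: active resources = [3], total = 3
  t=6: active resources = [5, 3], total = 8
  t=7: active resources = [5, 4], total = 9
  t=8: active resources = [2, 5, 4], total = 11
  t=9: active resources = [2], total = 2
  t=10: active resources = [2], total = 2
Peak resource demand = 11

11


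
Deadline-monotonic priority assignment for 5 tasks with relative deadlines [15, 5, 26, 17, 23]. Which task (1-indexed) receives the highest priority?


Sort tasks by relative deadline (ascending):
  Task 2: deadline = 5
  Task 1: deadline = 15
  Task 4: deadline = 17
  Task 5: deadline = 23
  Task 3: deadline = 26
Priority order (highest first): [2, 1, 4, 5, 3]
Highest priority task = 2

2


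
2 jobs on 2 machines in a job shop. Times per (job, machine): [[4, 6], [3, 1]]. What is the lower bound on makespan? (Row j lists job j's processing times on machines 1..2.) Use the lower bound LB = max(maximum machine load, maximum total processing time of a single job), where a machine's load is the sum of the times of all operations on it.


Machine loads:
  Machine 1: 4 + 3 = 7
  Machine 2: 6 + 1 = 7
Max machine load = 7
Job totals:
  Job 1: 10
  Job 2: 4
Max job total = 10
Lower bound = max(7, 10) = 10

10


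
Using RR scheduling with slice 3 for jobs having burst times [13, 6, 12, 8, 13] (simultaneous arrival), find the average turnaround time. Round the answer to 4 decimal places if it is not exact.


Time quantum = 3
Execution trace:
  J1 runs 3 units, time = 3
  J2 runs 3 units, time = 6
  J3 runs 3 units, time = 9
  J4 runs 3 units, time = 12
  J5 runs 3 units, time = 15
  J1 runs 3 units, time = 18
  J2 runs 3 units, time = 21
  J3 runs 3 units, time = 24
  J4 runs 3 units, time = 27
  J5 runs 3 units, time = 30
  J1 runs 3 units, time = 33
  J3 runs 3 units, time = 36
  J4 runs 2 units, time = 38
  J5 runs 3 units, time = 41
  J1 runs 3 units, time = 44
  J3 runs 3 units, time = 47
  J5 runs 3 units, time = 50
  J1 runs 1 units, time = 51
  J5 runs 1 units, time = 52
Finish times: [51, 21, 47, 38, 52]
Average turnaround = 209/5 = 41.8

41.8


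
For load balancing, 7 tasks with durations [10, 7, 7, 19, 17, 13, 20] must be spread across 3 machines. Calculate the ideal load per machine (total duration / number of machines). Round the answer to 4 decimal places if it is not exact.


Total processing time = 10 + 7 + 7 + 19 + 17 + 13 + 20 = 93
Number of machines = 3
Ideal balanced load = 93 / 3 = 31.0

31.0


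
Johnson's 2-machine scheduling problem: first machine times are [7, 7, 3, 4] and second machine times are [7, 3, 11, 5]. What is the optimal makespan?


Apply Johnson's rule:
  Group 1 (a <= b): [(3, 3, 11), (4, 4, 5), (1, 7, 7)]
  Group 2 (a > b): [(2, 7, 3)]
Optimal job order: [3, 4, 1, 2]
Schedule:
  Job 3: M1 done at 3, M2 done at 14
  Job 4: M1 done at 7, M2 done at 19
  Job 1: M1 done at 14, M2 done at 26
  Job 2: M1 done at 21, M2 done at 29
Makespan = 29

29


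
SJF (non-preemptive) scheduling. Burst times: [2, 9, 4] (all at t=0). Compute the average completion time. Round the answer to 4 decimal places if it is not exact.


SJF order (ascending): [2, 4, 9]
Completion times:
  Job 1: burst=2, C=2
  Job 2: burst=4, C=6
  Job 3: burst=9, C=15
Average completion = 23/3 = 7.6667

7.6667


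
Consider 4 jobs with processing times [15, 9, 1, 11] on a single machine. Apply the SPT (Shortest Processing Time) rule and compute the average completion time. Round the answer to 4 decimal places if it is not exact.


Sort jobs by processing time (SPT order): [1, 9, 11, 15]
Compute completion times sequentially:
  Job 1: processing = 1, completes at 1
  Job 2: processing = 9, completes at 10
  Job 3: processing = 11, completes at 21
  Job 4: processing = 15, completes at 36
Sum of completion times = 68
Average completion time = 68/4 = 17.0

17.0


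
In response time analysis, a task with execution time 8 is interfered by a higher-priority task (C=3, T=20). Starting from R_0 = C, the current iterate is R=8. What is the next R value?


R_next = C + ceil(R_prev / T_hp) * C_hp
ceil(8 / 20) = ceil(0.4) = 1
Interference = 1 * 3 = 3
R_next = 8 + 3 = 11

11


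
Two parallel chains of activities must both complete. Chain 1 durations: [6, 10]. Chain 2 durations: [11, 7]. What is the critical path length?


Path A total = 6 + 10 = 16
Path B total = 11 + 7 = 18
Critical path = longest path = max(16, 18) = 18

18


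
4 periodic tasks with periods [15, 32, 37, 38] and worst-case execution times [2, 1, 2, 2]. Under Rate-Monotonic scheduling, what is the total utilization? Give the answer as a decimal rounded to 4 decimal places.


Compute individual utilizations (exact fractions):
  Task 1: C/T = 2/15 (approx. 0.1333)
  Task 2: C/T = 1/32 (approx. 0.0313)
  Task 3: C/T = 2/37 (approx. 0.0541)
  Task 4: C/T = 2/38 = 1/19 (approx. 0.0526)
Total utilization U = 2/15 + 1/32 + 2/37 + 1/19 = 91537/337440
Rounded to 4 decimal places: U = 0.2713
RM (Liu & Layland) bound for 4 tasks = 0.756828; compare with U = 91537/337440 (approx. 0.271269)
U <= bound, so schedulable by RM sufficient condition.

0.2713


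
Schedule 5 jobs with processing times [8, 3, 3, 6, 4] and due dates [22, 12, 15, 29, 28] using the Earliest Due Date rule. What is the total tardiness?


Sort by due date (EDD order): [(3, 12), (3, 15), (8, 22), (4, 28), (6, 29)]
Compute completion times and tardiness:
  Job 1: p=3, d=12, C=3, tardiness=max(0,3-12)=0
  Job 2: p=3, d=15, C=6, tardiness=max(0,6-15)=0
  Job 3: p=8, d=22, C=14, tardiness=max(0,14-22)=0
  Job 4: p=4, d=28, C=18, tardiness=max(0,18-28)=0
  Job 5: p=6, d=29, C=24, tardiness=max(0,24-29)=0
Total tardiness = 0

0


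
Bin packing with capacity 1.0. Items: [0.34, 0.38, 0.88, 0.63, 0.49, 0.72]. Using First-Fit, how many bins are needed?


Place items sequentially using First-Fit:
  Item 0.34 -> new Bin 1
  Item 0.38 -> Bin 1 (now 0.72)
  Item 0.88 -> new Bin 2
  Item 0.63 -> new Bin 3
  Item 0.49 -> new Bin 4
  Item 0.72 -> new Bin 5
Total bins used = 5

5


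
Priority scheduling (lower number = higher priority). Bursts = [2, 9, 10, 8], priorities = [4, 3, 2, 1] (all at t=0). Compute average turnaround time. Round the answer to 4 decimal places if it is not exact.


Sort by priority (ascending = highest first):
Order: [(1, 8), (2, 10), (3, 9), (4, 2)]
Completion times:
  Priority 1, burst=8, C=8
  Priority 2, burst=10, C=18
  Priority 3, burst=9, C=27
  Priority 4, burst=2, C=29
Average turnaround = 82/4 = 20.5

20.5


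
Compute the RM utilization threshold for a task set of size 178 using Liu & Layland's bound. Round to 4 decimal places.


Compute 2^(1/178) = 1.0039016771
Subtract 1: 1.0039016771 - 1 = 0.0039016771
Multiply by n: 178 * 0.0039016771 = 0.6944985238
Round to 4 dp: 0.6945

0.6945


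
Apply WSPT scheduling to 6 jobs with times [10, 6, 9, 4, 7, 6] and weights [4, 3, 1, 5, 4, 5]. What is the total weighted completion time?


Compute p/w ratios and sort ascending (WSPT): [(4, 5), (6, 5), (7, 4), (6, 3), (10, 4), (9, 1)]
Compute weighted completion times:
  Job (p=4,w=5): C=4, w*C=5*4=20
  Job (p=6,w=5): C=10, w*C=5*10=50
  Job (p=7,w=4): C=17, w*C=4*17=68
  Job (p=6,w=3): C=23, w*C=3*23=69
  Job (p=10,w=4): C=33, w*C=4*33=132
  Job (p=9,w=1): C=42, w*C=1*42=42
Total weighted completion time = 381

381


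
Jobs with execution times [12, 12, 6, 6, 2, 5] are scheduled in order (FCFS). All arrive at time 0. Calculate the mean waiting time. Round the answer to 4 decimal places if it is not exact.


FCFS order (as given): [12, 12, 6, 6, 2, 5]
Waiting times:
  Job 1: wait = 0
  Job 2: wait = 12
  Job 3: wait = 24
  Job 4: wait = 30
  Job 5: wait = 36
  Job 6: wait = 38
Sum of waiting times = 140
Average waiting time = 140/6 = 23.3333

23.3333


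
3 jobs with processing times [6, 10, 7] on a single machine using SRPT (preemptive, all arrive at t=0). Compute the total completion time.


Since all jobs arrive at t=0, SRPT equals SPT ordering.
SPT order: [6, 7, 10]
Completion times:
  Job 1: p=6, C=6
  Job 2: p=7, C=13
  Job 3: p=10, C=23
Total completion time = 6 + 13 + 23 = 42

42


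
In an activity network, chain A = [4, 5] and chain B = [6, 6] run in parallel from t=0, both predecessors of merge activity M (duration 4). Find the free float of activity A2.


ES(A2) = sum of predecessors on chain A = 4
EF(A2) = ES + duration = 4 + 5 = 9
Successor of A2 is M. ES(M) = max(sum(A), sum(B)) = max(9, 12) = 12
Free float = ES(successor) - EF(current) = 12 - 9 = 3

3


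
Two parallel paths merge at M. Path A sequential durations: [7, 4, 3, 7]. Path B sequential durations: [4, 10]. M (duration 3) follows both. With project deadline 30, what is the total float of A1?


Forward pass: ES(A1) = sum of predecessors on chain A = 0
EF = ES + duration = 0 + 7 = 7
Backward pass: LF(M) = deadline = 30; LS(M) = 30 - 3 = 27
LF(A1) = LS(M) - sum(successors on chain A) = 27 - 14 = 13
LS = LF - duration = 13 - 7 = 6
Total float = LS - ES = 6 - 0 = 6

6


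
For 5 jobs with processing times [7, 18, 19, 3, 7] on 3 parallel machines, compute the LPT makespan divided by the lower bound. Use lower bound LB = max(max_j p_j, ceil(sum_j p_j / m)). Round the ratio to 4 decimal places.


LPT order: [19, 18, 7, 7, 3]
Machine loads after assignment: [19, 18, 17]
LPT makespan = 19
Lower bound = max(max_job, ceil(total/3)) = max(19, 18) = 19
Ratio = 19 / 19 = 1.0

1.0


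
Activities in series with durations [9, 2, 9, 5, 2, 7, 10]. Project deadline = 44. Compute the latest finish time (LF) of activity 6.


LF(activity 6) = deadline - sum of successor durations
Successors: activities 7 through 7 with durations [10]
Sum of successor durations = 10
LF = 44 - 10 = 34

34


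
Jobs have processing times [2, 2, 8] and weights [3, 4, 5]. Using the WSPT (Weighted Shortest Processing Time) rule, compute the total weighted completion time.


Compute p/w ratios and sort ascending (WSPT): [(2, 4), (2, 3), (8, 5)]
Compute weighted completion times:
  Job (p=2,w=4): C=2, w*C=4*2=8
  Job (p=2,w=3): C=4, w*C=3*4=12
  Job (p=8,w=5): C=12, w*C=5*12=60
Total weighted completion time = 80

80


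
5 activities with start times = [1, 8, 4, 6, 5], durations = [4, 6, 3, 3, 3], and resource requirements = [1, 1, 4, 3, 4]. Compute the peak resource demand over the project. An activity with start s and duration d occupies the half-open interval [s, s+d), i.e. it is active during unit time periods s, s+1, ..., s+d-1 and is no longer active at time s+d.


Each activity i is active on [start_i, start_i + duration_i).
Compute total resource usage per time slot:
  t=0: active resources = [], total = 0
  t=1: active resources = [1], total = 1
  t=2: active resources = [1], total = 1
  t=3: active resources = [1], total = 1
  t=4: active resources = [1, 4], total = 5
  t=5: active resources = [4, 4], total = 8
  t=6: active resources = [4, 3, 4], total = 11
  t=7: active resources = [3, 4], total = 7
  t=8: active resources = [1, 3], total = 4
  t=9: active resources = [1], total = 1
  t=10: active resources = [1], total = 1
  t=11: active resources = [1], total = 1
  t=12: active resources = [1], total = 1
  t=13: active resources = [1], total = 1
Peak resource demand = 11

11


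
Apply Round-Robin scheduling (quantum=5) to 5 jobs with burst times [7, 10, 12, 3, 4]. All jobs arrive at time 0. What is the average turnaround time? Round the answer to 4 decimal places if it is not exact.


Time quantum = 5
Execution trace:
  J1 runs 5 units, time = 5
  J2 runs 5 units, time = 10
  J3 runs 5 units, time = 15
  J4 runs 3 units, time = 18
  J5 runs 4 units, time = 22
  J1 runs 2 units, time = 24
  J2 runs 5 units, time = 29
  J3 runs 5 units, time = 34
  J3 runs 2 units, time = 36
Finish times: [24, 29, 36, 18, 22]
Average turnaround = 129/5 = 25.8

25.8


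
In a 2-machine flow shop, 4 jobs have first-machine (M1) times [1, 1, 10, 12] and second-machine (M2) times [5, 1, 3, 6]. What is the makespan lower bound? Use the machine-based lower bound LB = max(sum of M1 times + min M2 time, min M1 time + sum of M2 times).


LB1 = sum(M1 times) + min(M2 times) = 24 + 1 = 25
LB2 = min(M1 times) + sum(M2 times) = 1 + 15 = 16
Lower bound = max(LB1, LB2) = max(25, 16) = 25

25


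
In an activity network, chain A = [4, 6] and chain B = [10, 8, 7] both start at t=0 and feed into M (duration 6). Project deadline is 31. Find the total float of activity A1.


Forward pass: ES(A1) = sum of predecessors on chain A = 0
EF = ES + duration = 0 + 4 = 4
Backward pass: LF(M) = deadline = 31; LS(M) = 31 - 6 = 25
LF(A1) = LS(M) - sum(successors on chain A) = 25 - 6 = 19
LS = LF - duration = 19 - 4 = 15
Total float = LS - ES = 15 - 0 = 15

15


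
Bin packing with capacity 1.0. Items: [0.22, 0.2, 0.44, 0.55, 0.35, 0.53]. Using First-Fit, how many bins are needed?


Place items sequentially using First-Fit:
  Item 0.22 -> new Bin 1
  Item 0.2 -> Bin 1 (now 0.42)
  Item 0.44 -> Bin 1 (now 0.86)
  Item 0.55 -> new Bin 2
  Item 0.35 -> Bin 2 (now 0.9)
  Item 0.53 -> new Bin 3
Total bins used = 3

3


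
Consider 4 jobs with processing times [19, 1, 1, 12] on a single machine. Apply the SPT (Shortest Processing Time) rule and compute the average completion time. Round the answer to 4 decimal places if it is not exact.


Sort jobs by processing time (SPT order): [1, 1, 12, 19]
Compute completion times sequentially:
  Job 1: processing = 1, completes at 1
  Job 2: processing = 1, completes at 2
  Job 3: processing = 12, completes at 14
  Job 4: processing = 19, completes at 33
Sum of completion times = 50
Average completion time = 50/4 = 12.5

12.5


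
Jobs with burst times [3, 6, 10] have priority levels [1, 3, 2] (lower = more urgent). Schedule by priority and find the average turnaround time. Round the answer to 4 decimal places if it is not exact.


Sort by priority (ascending = highest first):
Order: [(1, 3), (2, 10), (3, 6)]
Completion times:
  Priority 1, burst=3, C=3
  Priority 2, burst=10, C=13
  Priority 3, burst=6, C=19
Average turnaround = 35/3 = 11.6667

11.6667


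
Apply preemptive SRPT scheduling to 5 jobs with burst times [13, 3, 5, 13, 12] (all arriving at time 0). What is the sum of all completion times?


Since all jobs arrive at t=0, SRPT equals SPT ordering.
SPT order: [3, 5, 12, 13, 13]
Completion times:
  Job 1: p=3, C=3
  Job 2: p=5, C=8
  Job 3: p=12, C=20
  Job 4: p=13, C=33
  Job 5: p=13, C=46
Total completion time = 3 + 8 + 20 + 33 + 46 = 110

110


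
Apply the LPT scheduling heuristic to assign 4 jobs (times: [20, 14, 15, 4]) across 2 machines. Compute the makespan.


Sort jobs in decreasing order (LPT): [20, 15, 14, 4]
Assign each job to the least loaded machine:
  Machine 1: jobs [20, 4], load = 24
  Machine 2: jobs [15, 14], load = 29
Makespan = max load = 29

29


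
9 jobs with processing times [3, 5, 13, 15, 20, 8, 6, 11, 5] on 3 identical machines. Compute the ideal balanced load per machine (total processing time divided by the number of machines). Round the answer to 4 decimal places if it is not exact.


Total processing time = 3 + 5 + 13 + 15 + 20 + 8 + 6 + 11 + 5 = 86
Number of machines = 3
Ideal balanced load = 86 / 3 = 28.6667

28.6667


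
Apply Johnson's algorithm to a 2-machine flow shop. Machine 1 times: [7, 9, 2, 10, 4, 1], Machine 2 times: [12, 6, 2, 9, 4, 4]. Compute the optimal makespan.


Apply Johnson's rule:
  Group 1 (a <= b): [(6, 1, 4), (3, 2, 2), (5, 4, 4), (1, 7, 12)]
  Group 2 (a > b): [(4, 10, 9), (2, 9, 6)]
Optimal job order: [6, 3, 5, 1, 4, 2]
Schedule:
  Job 6: M1 done at 1, M2 done at 5
  Job 3: M1 done at 3, M2 done at 7
  Job 5: M1 done at 7, M2 done at 11
  Job 1: M1 done at 14, M2 done at 26
  Job 4: M1 done at 24, M2 done at 35
  Job 2: M1 done at 33, M2 done at 41
Makespan = 41

41


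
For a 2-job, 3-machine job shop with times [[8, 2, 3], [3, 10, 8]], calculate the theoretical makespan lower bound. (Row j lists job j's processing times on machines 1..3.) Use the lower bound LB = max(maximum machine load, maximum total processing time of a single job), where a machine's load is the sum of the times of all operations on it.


Machine loads:
  Machine 1: 8 + 3 = 11
  Machine 2: 2 + 10 = 12
  Machine 3: 3 + 8 = 11
Max machine load = 12
Job totals:
  Job 1: 13
  Job 2: 21
Max job total = 21
Lower bound = max(12, 21) = 21

21


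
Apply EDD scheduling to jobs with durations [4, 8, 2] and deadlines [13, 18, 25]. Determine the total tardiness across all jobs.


Sort by due date (EDD order): [(4, 13), (8, 18), (2, 25)]
Compute completion times and tardiness:
  Job 1: p=4, d=13, C=4, tardiness=max(0,4-13)=0
  Job 2: p=8, d=18, C=12, tardiness=max(0,12-18)=0
  Job 3: p=2, d=25, C=14, tardiness=max(0,14-25)=0
Total tardiness = 0

0


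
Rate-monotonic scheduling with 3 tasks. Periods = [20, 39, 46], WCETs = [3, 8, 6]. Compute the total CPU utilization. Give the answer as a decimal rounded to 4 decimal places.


Compute individual utilizations (exact fractions):
  Task 1: C/T = 3/20 (approx. 0.15)
  Task 2: C/T = 8/39 (approx. 0.2051)
  Task 3: C/T = 6/46 = 3/23 (approx. 0.1304)
Total utilization U = 3/20 + 8/39 + 3/23 = 8711/17940
Rounded to 4 decimal places: U = 0.4856
RM (Liu & Layland) bound for 3 tasks = 0.779763; compare with U = 8711/17940 (approx. 0.485563)
U <= bound, so schedulable by RM sufficient condition.

0.4856


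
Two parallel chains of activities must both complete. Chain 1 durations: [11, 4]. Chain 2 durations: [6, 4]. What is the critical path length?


Path A total = 11 + 4 = 15
Path B total = 6 + 4 = 10
Critical path = longest path = max(15, 10) = 15

15


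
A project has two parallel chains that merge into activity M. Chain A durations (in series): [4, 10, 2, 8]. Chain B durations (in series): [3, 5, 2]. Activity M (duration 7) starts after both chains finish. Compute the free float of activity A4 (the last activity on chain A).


ES(A4) = sum of predecessors on chain A = 16
EF(A4) = ES + duration = 16 + 8 = 24
Successor of A4 is M. ES(M) = max(sum(A), sum(B)) = max(24, 10) = 24
Free float = ES(successor) - EF(current) = 24 - 24 = 0

0


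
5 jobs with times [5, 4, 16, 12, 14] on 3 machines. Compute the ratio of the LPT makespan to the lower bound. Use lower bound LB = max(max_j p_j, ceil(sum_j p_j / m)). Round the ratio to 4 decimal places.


LPT order: [16, 14, 12, 5, 4]
Machine loads after assignment: [16, 18, 17]
LPT makespan = 18
Lower bound = max(max_job, ceil(total/3)) = max(16, 17) = 17
Ratio = 18 / 17 = 1.0588

1.0588


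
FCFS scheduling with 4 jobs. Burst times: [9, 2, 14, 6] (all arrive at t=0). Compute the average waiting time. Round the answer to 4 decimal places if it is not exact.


FCFS order (as given): [9, 2, 14, 6]
Waiting times:
  Job 1: wait = 0
  Job 2: wait = 9
  Job 3: wait = 11
  Job 4: wait = 25
Sum of waiting times = 45
Average waiting time = 45/4 = 11.25

11.25


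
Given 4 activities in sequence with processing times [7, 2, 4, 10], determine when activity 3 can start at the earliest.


Activity 3 starts after activities 1 through 2 complete.
Predecessor durations: [7, 2]
ES = 7 + 2 = 9

9


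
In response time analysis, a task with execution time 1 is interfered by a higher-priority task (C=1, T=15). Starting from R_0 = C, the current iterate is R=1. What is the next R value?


R_next = C + ceil(R_prev / T_hp) * C_hp
ceil(1 / 15) = ceil(0.0667) = 1
Interference = 1 * 1 = 1
R_next = 1 + 1 = 2

2


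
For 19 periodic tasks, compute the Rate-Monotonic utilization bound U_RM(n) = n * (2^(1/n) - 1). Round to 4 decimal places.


Compute 2^(1/19) = 1.0371550444
Subtract 1: 1.0371550444 - 1 = 0.0371550444
Multiply by n: 19 * 0.0371550444 = 0.7059458436
Round to 4 dp: 0.7059

0.7059


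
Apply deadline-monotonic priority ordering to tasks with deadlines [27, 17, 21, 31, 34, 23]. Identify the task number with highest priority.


Sort tasks by relative deadline (ascending):
  Task 2: deadline = 17
  Task 3: deadline = 21
  Task 6: deadline = 23
  Task 1: deadline = 27
  Task 4: deadline = 31
  Task 5: deadline = 34
Priority order (highest first): [2, 3, 6, 1, 4, 5]
Highest priority task = 2

2


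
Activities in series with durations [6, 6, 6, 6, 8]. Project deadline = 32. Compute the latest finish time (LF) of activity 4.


LF(activity 4) = deadline - sum of successor durations
Successors: activities 5 through 5 with durations [8]
Sum of successor durations = 8
LF = 32 - 8 = 24

24


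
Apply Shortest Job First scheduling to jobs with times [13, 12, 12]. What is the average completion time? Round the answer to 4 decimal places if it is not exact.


SJF order (ascending): [12, 12, 13]
Completion times:
  Job 1: burst=12, C=12
  Job 2: burst=12, C=24
  Job 3: burst=13, C=37
Average completion = 73/3 = 24.3333

24.3333


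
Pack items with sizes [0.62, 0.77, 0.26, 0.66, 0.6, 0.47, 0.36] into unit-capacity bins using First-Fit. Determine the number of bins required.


Place items sequentially using First-Fit:
  Item 0.62 -> new Bin 1
  Item 0.77 -> new Bin 2
  Item 0.26 -> Bin 1 (now 0.88)
  Item 0.66 -> new Bin 3
  Item 0.6 -> new Bin 4
  Item 0.47 -> new Bin 5
  Item 0.36 -> Bin 4 (now 0.96)
Total bins used = 5

5


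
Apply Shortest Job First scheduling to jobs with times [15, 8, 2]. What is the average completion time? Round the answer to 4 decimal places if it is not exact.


SJF order (ascending): [2, 8, 15]
Completion times:
  Job 1: burst=2, C=2
  Job 2: burst=8, C=10
  Job 3: burst=15, C=25
Average completion = 37/3 = 12.3333

12.3333


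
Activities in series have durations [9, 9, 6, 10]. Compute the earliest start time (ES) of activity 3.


Activity 3 starts after activities 1 through 2 complete.
Predecessor durations: [9, 9]
ES = 9 + 9 = 18

18


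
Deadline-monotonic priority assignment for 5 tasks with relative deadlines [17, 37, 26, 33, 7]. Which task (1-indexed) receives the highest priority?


Sort tasks by relative deadline (ascending):
  Task 5: deadline = 7
  Task 1: deadline = 17
  Task 3: deadline = 26
  Task 4: deadline = 33
  Task 2: deadline = 37
Priority order (highest first): [5, 1, 3, 4, 2]
Highest priority task = 5

5


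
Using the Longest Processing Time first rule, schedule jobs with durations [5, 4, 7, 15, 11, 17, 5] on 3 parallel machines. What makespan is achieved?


Sort jobs in decreasing order (LPT): [17, 15, 11, 7, 5, 5, 4]
Assign each job to the least loaded machine:
  Machine 1: jobs [17, 5], load = 22
  Machine 2: jobs [15, 5], load = 20
  Machine 3: jobs [11, 7, 4], load = 22
Makespan = max load = 22

22


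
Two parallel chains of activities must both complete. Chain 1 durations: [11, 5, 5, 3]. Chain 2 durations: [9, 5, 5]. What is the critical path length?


Path A total = 11 + 5 + 5 + 3 = 24
Path B total = 9 + 5 + 5 = 19
Critical path = longest path = max(24, 19) = 24

24


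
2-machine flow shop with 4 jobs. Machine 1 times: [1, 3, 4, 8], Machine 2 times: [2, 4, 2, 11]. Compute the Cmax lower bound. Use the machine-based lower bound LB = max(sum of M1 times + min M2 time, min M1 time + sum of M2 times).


LB1 = sum(M1 times) + min(M2 times) = 16 + 2 = 18
LB2 = min(M1 times) + sum(M2 times) = 1 + 19 = 20
Lower bound = max(LB1, LB2) = max(18, 20) = 20

20


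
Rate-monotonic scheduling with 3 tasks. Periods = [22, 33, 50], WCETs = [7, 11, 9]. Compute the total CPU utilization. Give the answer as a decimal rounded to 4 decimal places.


Compute individual utilizations (exact fractions):
  Task 1: C/T = 7/22 (approx. 0.3182)
  Task 2: C/T = 11/33 = 1/3 (approx. 0.3333)
  Task 3: C/T = 9/50 (approx. 0.18)
Total utilization U = 7/22 + 1/3 + 9/50 = 686/825
Rounded to 4 decimal places: U = 0.8315
RM (Liu & Layland) bound for 3 tasks = 0.779763; compare with U = 686/825 (approx. 0.831515)
bound < U <= 1, so the RM sufficient condition is not met (inconclusive; an exact test such as response-time analysis is needed).

0.8315


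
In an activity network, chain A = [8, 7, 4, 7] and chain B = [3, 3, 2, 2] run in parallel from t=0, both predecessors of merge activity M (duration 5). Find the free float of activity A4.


ES(A4) = sum of predecessors on chain A = 19
EF(A4) = ES + duration = 19 + 7 = 26
Successor of A4 is M. ES(M) = max(sum(A), sum(B)) = max(26, 10) = 26
Free float = ES(successor) - EF(current) = 26 - 26 = 0

0


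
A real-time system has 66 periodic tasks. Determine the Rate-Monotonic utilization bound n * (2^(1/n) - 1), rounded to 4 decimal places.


Compute 2^(1/66) = 1.0105575720
Subtract 1: 1.0105575720 - 1 = 0.0105575720
Multiply by n: 66 * 0.0105575720 = 0.6967997520
Round to 4 dp: 0.6968

0.6968


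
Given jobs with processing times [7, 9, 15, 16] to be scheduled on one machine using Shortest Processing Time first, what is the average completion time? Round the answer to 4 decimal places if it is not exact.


Sort jobs by processing time (SPT order): [7, 9, 15, 16]
Compute completion times sequentially:
  Job 1: processing = 7, completes at 7
  Job 2: processing = 9, completes at 16
  Job 3: processing = 15, completes at 31
  Job 4: processing = 16, completes at 47
Sum of completion times = 101
Average completion time = 101/4 = 25.25

25.25


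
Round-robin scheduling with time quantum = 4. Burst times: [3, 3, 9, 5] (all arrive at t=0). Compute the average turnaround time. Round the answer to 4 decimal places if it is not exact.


Time quantum = 4
Execution trace:
  J1 runs 3 units, time = 3
  J2 runs 3 units, time = 6
  J3 runs 4 units, time = 10
  J4 runs 4 units, time = 14
  J3 runs 4 units, time = 18
  J4 runs 1 units, time = 19
  J3 runs 1 units, time = 20
Finish times: [3, 6, 20, 19]
Average turnaround = 48/4 = 12.0

12.0


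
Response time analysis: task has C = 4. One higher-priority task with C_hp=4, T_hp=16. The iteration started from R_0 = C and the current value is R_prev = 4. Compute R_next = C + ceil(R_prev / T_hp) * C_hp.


R_next = C + ceil(R_prev / T_hp) * C_hp
ceil(4 / 16) = ceil(0.25) = 1
Interference = 1 * 4 = 4
R_next = 4 + 4 = 8

8


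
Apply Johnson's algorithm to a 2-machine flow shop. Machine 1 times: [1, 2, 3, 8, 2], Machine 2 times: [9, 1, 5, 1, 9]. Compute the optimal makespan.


Apply Johnson's rule:
  Group 1 (a <= b): [(1, 1, 9), (5, 2, 9), (3, 3, 5)]
  Group 2 (a > b): [(2, 2, 1), (4, 8, 1)]
Optimal job order: [1, 5, 3, 2, 4]
Schedule:
  Job 1: M1 done at 1, M2 done at 10
  Job 5: M1 done at 3, M2 done at 19
  Job 3: M1 done at 6, M2 done at 24
  Job 2: M1 done at 8, M2 done at 25
  Job 4: M1 done at 16, M2 done at 26
Makespan = 26

26


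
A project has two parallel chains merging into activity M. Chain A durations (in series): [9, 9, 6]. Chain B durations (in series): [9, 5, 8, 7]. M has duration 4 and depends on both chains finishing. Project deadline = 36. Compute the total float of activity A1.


Forward pass: ES(A1) = sum of predecessors on chain A = 0
EF = ES + duration = 0 + 9 = 9
Backward pass: LF(M) = deadline = 36; LS(M) = 36 - 4 = 32
LF(A1) = LS(M) - sum(successors on chain A) = 32 - 15 = 17
LS = LF - duration = 17 - 9 = 8
Total float = LS - ES = 8 - 0 = 8

8
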